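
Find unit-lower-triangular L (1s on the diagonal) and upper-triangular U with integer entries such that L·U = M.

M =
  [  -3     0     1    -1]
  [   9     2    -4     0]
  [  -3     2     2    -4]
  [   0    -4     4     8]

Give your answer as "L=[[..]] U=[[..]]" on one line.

  r1 -= -3·r0 → [0,2,-1,-3]
  r2 -= 1·r0 → [0,2,1,-3]
  r3 -= 0·r0 → [0,-4,4,8]
  r2 -= 1·r1 → [0,0,2,0]
  r3 -= -2·r1 → [0,0,2,2]
  r3 -= 1·r2 → [0,0,0,2]

L=[[1,0,0,0],[-3,1,0,0],[1,1,1,0],[0,-2,1,1]] U=[[-3,0,1,-1],[0,2,-1,-3],[0,0,2,0],[0,0,0,2]]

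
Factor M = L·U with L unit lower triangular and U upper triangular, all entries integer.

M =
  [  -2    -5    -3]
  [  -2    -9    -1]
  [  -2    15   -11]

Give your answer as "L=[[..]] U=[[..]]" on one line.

  r1 -= 1·r0 → [0,-4,2]
  r2 -= 1·r0 → [0,20,-8]
  r2 -= -5·r1 → [0,0,2]

L=[[1,0,0],[1,1,0],[1,-5,1]] U=[[-2,-5,-3],[0,-4,2],[0,0,2]]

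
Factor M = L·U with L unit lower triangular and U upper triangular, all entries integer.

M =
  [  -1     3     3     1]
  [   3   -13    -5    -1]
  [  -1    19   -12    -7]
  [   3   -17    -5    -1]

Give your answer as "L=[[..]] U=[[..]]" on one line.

  r1 -= -3·r0 → [0,-4,4,2]
  r2 -= 1·r0 → [0,16,-15,-8]
  r3 -= -3·r0 → [0,-8,4,2]
  r2 -= -4·r1 → [0,0,1,0]
  r3 -= 2·r1 → [0,0,-4,-2]
  r3 -= -4·r2 → [0,0,0,-2]

L=[[1,0,0,0],[-3,1,0,0],[1,-4,1,0],[-3,2,-4,1]] U=[[-1,3,3,1],[0,-4,4,2],[0,0,1,0],[0,0,0,-2]]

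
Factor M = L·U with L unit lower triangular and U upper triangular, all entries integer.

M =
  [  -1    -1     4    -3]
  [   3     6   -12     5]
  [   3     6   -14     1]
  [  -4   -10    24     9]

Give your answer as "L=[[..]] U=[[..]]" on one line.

  row1 -= -3·row0 → [0,3,0,-4]
  row2 -= -3·row0 → [0,3,-2,-8]
  row3 -= 4·row0 → [0,-6,8,21]
  row2 -= 1·row1 → [0,0,-2,-4]
  row3 -= -2·row1 → [0,0,8,13]
  row3 -= -4·row2 → [0,0,0,-3]

L=[[1,0,0,0],[-3,1,0,0],[-3,1,1,0],[4,-2,-4,1]] U=[[-1,-1,4,-3],[0,3,0,-4],[0,0,-2,-4],[0,0,0,-3]]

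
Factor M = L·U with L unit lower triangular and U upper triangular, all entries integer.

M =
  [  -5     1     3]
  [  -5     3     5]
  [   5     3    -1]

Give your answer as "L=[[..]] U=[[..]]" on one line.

L=[[1,0,0],[1,1,0],[-1,2,1]] U=[[-5,1,3],[0,2,2],[0,0,-2]]

  r1 -= 1·r0 → [0,2,2]
  r2 -= -1·r0 → [0,4,2]
  r2 -= 2·r1 → [0,0,-2]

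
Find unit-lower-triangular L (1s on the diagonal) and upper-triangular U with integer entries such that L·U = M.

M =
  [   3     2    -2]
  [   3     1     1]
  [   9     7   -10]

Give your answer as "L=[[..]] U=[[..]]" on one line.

L=[[1,0,0],[1,1,0],[3,-1,1]] U=[[3,2,-2],[0,-1,3],[0,0,-1]]

  R1 -= 1·R0 → [0,-1,3]
  R2 -= 3·R0 → [0,1,-4]
  R2 -= -1·R1 → [0,0,-1]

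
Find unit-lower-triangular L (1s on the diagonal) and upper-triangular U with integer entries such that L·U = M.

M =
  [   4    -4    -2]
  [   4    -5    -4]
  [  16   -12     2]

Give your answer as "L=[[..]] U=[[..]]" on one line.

  R1 -= 1·R0 → [0,-1,-2]
  R2 -= 4·R0 → [0,4,10]
  R2 -= -4·R1 → [0,0,2]

L=[[1,0,0],[1,1,0],[4,-4,1]] U=[[4,-4,-2],[0,-1,-2],[0,0,2]]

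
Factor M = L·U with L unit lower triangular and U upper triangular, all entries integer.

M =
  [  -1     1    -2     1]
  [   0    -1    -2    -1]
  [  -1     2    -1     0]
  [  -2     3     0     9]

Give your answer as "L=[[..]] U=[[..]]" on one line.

L=[[1,0,0,0],[0,1,0,0],[1,-1,1,0],[2,-1,-2,1]] U=[[-1,1,-2,1],[0,-1,-2,-1],[0,0,-1,-2],[0,0,0,2]]

  r1 -= 0·r0 → [0,-1,-2,-1]
  r2 -= 1·r0 → [0,1,1,-1]
  r3 -= 2·r0 → [0,1,4,7]
  r2 -= -1·r1 → [0,0,-1,-2]
  r3 -= -1·r1 → [0,0,2,6]
  r3 -= -2·r2 → [0,0,0,2]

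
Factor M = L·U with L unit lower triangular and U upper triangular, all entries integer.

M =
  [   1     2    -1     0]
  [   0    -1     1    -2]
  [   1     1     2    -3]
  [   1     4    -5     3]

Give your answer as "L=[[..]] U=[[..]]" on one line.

  row1 -= 0·row0 → [0,-1,1,-2]
  row2 -= 1·row0 → [0,-1,3,-3]
  row3 -= 1·row0 → [0,2,-4,3]
  row2 -= 1·row1 → [0,0,2,-1]
  row3 -= -2·row1 → [0,0,-2,-1]
  row3 -= -1·row2 → [0,0,0,-2]

L=[[1,0,0,0],[0,1,0,0],[1,1,1,0],[1,-2,-1,1]] U=[[1,2,-1,0],[0,-1,1,-2],[0,0,2,-1],[0,0,0,-2]]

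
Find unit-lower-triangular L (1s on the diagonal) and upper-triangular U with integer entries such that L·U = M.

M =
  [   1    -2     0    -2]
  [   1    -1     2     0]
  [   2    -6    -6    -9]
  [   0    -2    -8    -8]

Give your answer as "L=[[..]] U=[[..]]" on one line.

L=[[1,0,0,0],[1,1,0,0],[2,-2,1,0],[0,-2,2,1]] U=[[1,-2,0,-2],[0,1,2,2],[0,0,-2,-1],[0,0,0,-2]]

  row1 -= 1·row0 → [0,1,2,2]
  row2 -= 2·row0 → [0,-2,-6,-5]
  row3 -= 0·row0 → [0,-2,-8,-8]
  row2 -= -2·row1 → [0,0,-2,-1]
  row3 -= -2·row1 → [0,0,-4,-4]
  row3 -= 2·row2 → [0,0,0,-2]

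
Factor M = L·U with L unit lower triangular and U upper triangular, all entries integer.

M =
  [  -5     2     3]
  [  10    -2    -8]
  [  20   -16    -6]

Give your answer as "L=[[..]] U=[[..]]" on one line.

L=[[1,0,0],[-2,1,0],[-4,-4,1]] U=[[-5,2,3],[0,2,-2],[0,0,-2]]

  row1 -= -2·row0 → [0,2,-2]
  row2 -= -4·row0 → [0,-8,6]
  row2 -= -4·row1 → [0,0,-2]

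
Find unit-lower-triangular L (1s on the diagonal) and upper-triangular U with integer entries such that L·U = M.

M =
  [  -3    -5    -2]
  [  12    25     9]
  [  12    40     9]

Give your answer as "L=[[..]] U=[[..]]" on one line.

  row1 -= -4·row0 → [0,5,1]
  row2 -= -4·row0 → [0,20,1]
  row2 -= 4·row1 → [0,0,-3]

L=[[1,0,0],[-4,1,0],[-4,4,1]] U=[[-3,-5,-2],[0,5,1],[0,0,-3]]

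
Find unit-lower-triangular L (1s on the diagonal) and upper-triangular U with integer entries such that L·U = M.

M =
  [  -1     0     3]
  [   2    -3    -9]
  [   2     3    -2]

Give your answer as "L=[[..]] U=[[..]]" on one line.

L=[[1,0,0],[-2,1,0],[-2,-1,1]] U=[[-1,0,3],[0,-3,-3],[0,0,1]]

  r1 -= -2·r0 → [0,-3,-3]
  r2 -= -2·r0 → [0,3,4]
  r2 -= -1·r1 → [0,0,1]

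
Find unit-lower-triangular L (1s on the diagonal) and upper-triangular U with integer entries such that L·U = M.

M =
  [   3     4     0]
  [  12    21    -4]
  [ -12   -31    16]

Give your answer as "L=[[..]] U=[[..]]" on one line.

  r1 -= 4·r0 → [0,5,-4]
  r2 -= -4·r0 → [0,-15,16]
  r2 -= -3·r1 → [0,0,4]

L=[[1,0,0],[4,1,0],[-4,-3,1]] U=[[3,4,0],[0,5,-4],[0,0,4]]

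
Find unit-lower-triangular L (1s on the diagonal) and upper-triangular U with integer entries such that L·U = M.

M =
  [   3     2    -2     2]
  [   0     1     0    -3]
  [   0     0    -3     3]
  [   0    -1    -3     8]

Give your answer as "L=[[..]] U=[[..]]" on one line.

L=[[1,0,0,0],[0,1,0,0],[0,0,1,0],[0,-1,1,1]] U=[[3,2,-2,2],[0,1,0,-3],[0,0,-3,3],[0,0,0,2]]

  R1 -= 0·R0 → [0,1,0,-3]
  R2 -= 0·R0 → [0,0,-3,3]
  R3 -= 0·R0 → [0,-1,-3,8]
  R2 -= 0·R1 → [0,0,-3,3]
  R3 -= -1·R1 → [0,0,-3,5]
  R3 -= 1·R2 → [0,0,0,2]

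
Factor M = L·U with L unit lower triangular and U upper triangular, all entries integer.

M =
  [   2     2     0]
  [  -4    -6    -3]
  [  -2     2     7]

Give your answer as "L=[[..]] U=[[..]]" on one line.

L=[[1,0,0],[-2,1,0],[-1,-2,1]] U=[[2,2,0],[0,-2,-3],[0,0,1]]

  r1 -= -2·r0 → [0,-2,-3]
  r2 -= -1·r0 → [0,4,7]
  r2 -= -2·r1 → [0,0,1]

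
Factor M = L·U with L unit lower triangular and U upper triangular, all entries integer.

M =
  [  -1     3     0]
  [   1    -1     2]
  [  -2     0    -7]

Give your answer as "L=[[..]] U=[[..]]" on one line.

L=[[1,0,0],[-1,1,0],[2,-3,1]] U=[[-1,3,0],[0,2,2],[0,0,-1]]

  R1 -= -1·R0 → [0,2,2]
  R2 -= 2·R0 → [0,-6,-7]
  R2 -= -3·R1 → [0,0,-1]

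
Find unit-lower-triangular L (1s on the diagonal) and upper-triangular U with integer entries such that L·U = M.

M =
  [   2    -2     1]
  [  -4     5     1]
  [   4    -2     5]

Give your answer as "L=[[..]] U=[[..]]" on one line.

  r1 -= -2·r0 → [0,1,3]
  r2 -= 2·r0 → [0,2,3]
  r2 -= 2·r1 → [0,0,-3]

L=[[1,0,0],[-2,1,0],[2,2,1]] U=[[2,-2,1],[0,1,3],[0,0,-3]]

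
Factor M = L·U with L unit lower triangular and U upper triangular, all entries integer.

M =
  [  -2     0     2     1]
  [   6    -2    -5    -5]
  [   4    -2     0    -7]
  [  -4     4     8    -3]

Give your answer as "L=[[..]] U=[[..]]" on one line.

L=[[1,0,0,0],[-3,1,0,0],[-2,1,1,0],[2,-2,2,1]] U=[[-2,0,2,1],[0,-2,1,-2],[0,0,3,-3],[0,0,0,-3]]

  R1 -= -3·R0 → [0,-2,1,-2]
  R2 -= -2·R0 → [0,-2,4,-5]
  R3 -= 2·R0 → [0,4,4,-5]
  R2 -= 1·R1 → [0,0,3,-3]
  R3 -= -2·R1 → [0,0,6,-9]
  R3 -= 2·R2 → [0,0,0,-3]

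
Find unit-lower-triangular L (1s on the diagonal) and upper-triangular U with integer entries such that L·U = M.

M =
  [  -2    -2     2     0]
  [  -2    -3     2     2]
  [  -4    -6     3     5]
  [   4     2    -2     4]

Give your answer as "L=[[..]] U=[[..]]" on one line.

  row1 -= 1·row0 → [0,-1,0,2]
  row2 -= 2·row0 → [0,-2,-1,5]
  row3 -= -2·row0 → [0,-2,2,4]
  row2 -= 2·row1 → [0,0,-1,1]
  row3 -= 2·row1 → [0,0,2,0]
  row3 -= -2·row2 → [0,0,0,2]

L=[[1,0,0,0],[1,1,0,0],[2,2,1,0],[-2,2,-2,1]] U=[[-2,-2,2,0],[0,-1,0,2],[0,0,-1,1],[0,0,0,2]]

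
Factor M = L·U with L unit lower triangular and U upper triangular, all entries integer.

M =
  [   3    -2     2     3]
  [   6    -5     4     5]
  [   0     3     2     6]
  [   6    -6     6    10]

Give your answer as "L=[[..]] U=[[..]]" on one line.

  R1 -= 2·R0 → [0,-1,0,-1]
  R2 -= 0·R0 → [0,3,2,6]
  R3 -= 2·R0 → [0,-2,2,4]
  R2 -= -3·R1 → [0,0,2,3]
  R3 -= 2·R1 → [0,0,2,6]
  R3 -= 1·R2 → [0,0,0,3]

L=[[1,0,0,0],[2,1,0,0],[0,-3,1,0],[2,2,1,1]] U=[[3,-2,2,3],[0,-1,0,-1],[0,0,2,3],[0,0,0,3]]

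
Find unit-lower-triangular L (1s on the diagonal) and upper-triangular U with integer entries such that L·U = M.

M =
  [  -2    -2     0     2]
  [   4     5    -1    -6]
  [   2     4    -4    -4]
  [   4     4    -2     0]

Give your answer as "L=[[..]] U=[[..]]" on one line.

L=[[1,0,0,0],[-2,1,0,0],[-1,2,1,0],[-2,0,1,1]] U=[[-2,-2,0,2],[0,1,-1,-2],[0,0,-2,2],[0,0,0,2]]

  row1 -= -2·row0 → [0,1,-1,-2]
  row2 -= -1·row0 → [0,2,-4,-2]
  row3 -= -2·row0 → [0,0,-2,4]
  row2 -= 2·row1 → [0,0,-2,2]
  row3 -= 0·row1 → [0,0,-2,4]
  row3 -= 1·row2 → [0,0,0,2]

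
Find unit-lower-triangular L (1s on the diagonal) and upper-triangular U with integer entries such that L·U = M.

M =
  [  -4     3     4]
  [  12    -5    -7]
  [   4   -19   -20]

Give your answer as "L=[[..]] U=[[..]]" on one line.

  r1 -= -3·r0 → [0,4,5]
  r2 -= -1·r0 → [0,-16,-16]
  r2 -= -4·r1 → [0,0,4]

L=[[1,0,0],[-3,1,0],[-1,-4,1]] U=[[-4,3,4],[0,4,5],[0,0,4]]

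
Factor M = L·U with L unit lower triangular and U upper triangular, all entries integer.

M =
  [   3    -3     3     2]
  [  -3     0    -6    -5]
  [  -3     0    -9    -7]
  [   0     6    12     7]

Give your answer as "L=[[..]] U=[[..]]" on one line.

  row1 -= -1·row0 → [0,-3,-3,-3]
  row2 -= -1·row0 → [0,-3,-6,-5]
  row3 -= 0·row0 → [0,6,12,7]
  row2 -= 1·row1 → [0,0,-3,-2]
  row3 -= -2·row1 → [0,0,6,1]
  row3 -= -2·row2 → [0,0,0,-3]

L=[[1,0,0,0],[-1,1,0,0],[-1,1,1,0],[0,-2,-2,1]] U=[[3,-3,3,2],[0,-3,-3,-3],[0,0,-3,-2],[0,0,0,-3]]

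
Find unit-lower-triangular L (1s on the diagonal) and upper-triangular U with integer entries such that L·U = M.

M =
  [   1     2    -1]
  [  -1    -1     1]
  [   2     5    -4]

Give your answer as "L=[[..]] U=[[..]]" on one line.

L=[[1,0,0],[-1,1,0],[2,1,1]] U=[[1,2,-1],[0,1,0],[0,0,-2]]

  row1 -= -1·row0 → [0,1,0]
  row2 -= 2·row0 → [0,1,-2]
  row2 -= 1·row1 → [0,0,-2]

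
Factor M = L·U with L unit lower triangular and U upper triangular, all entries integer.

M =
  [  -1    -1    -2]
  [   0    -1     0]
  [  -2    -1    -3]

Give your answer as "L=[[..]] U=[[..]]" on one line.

  R1 -= 0·R0 → [0,-1,0]
  R2 -= 2·R0 → [0,1,1]
  R2 -= -1·R1 → [0,0,1]

L=[[1,0,0],[0,1,0],[2,-1,1]] U=[[-1,-1,-2],[0,-1,0],[0,0,1]]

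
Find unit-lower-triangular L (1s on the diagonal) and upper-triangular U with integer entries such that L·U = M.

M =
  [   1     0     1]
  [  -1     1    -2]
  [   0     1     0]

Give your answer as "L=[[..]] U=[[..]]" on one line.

  row1 -= -1·row0 → [0,1,-1]
  row2 -= 0·row0 → [0,1,0]
  row2 -= 1·row1 → [0,0,1]

L=[[1,0,0],[-1,1,0],[0,1,1]] U=[[1,0,1],[0,1,-1],[0,0,1]]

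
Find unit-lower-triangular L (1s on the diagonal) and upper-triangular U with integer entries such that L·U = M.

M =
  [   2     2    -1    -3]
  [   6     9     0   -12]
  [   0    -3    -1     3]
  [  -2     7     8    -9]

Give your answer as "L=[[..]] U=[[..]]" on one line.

  row1 -= 3·row0 → [0,3,3,-3]
  row2 -= 0·row0 → [0,-3,-1,3]
  row3 -= -1·row0 → [0,9,7,-12]
  row2 -= -1·row1 → [0,0,2,0]
  row3 -= 3·row1 → [0,0,-2,-3]
  row3 -= -1·row2 → [0,0,0,-3]

L=[[1,0,0,0],[3,1,0,0],[0,-1,1,0],[-1,3,-1,1]] U=[[2,2,-1,-3],[0,3,3,-3],[0,0,2,0],[0,0,0,-3]]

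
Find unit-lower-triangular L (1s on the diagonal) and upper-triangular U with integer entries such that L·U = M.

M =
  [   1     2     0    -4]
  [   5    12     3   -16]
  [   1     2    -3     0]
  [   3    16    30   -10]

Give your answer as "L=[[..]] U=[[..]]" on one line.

L=[[1,0,0,0],[5,1,0,0],[1,0,1,0],[3,5,-5,1]] U=[[1,2,0,-4],[0,2,3,4],[0,0,-3,4],[0,0,0,2]]

  R1 -= 5·R0 → [0,2,3,4]
  R2 -= 1·R0 → [0,0,-3,4]
  R3 -= 3·R0 → [0,10,30,2]
  R2 -= 0·R1 → [0,0,-3,4]
  R3 -= 5·R1 → [0,0,15,-18]
  R3 -= -5·R2 → [0,0,0,2]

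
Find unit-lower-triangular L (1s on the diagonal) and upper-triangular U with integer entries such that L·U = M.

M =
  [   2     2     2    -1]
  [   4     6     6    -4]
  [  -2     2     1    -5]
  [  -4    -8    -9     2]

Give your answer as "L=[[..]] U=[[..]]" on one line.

L=[[1,0,0,0],[2,1,0,0],[-1,2,1,0],[-2,-2,1,1]] U=[[2,2,2,-1],[0,2,2,-2],[0,0,-1,-2],[0,0,0,-2]]

  r1 -= 2·r0 → [0,2,2,-2]
  r2 -= -1·r0 → [0,4,3,-6]
  r3 -= -2·r0 → [0,-4,-5,0]
  r2 -= 2·r1 → [0,0,-1,-2]
  r3 -= -2·r1 → [0,0,-1,-4]
  r3 -= 1·r2 → [0,0,0,-2]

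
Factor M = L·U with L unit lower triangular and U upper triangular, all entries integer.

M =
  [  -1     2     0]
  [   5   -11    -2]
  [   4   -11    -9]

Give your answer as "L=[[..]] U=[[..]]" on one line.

  row1 -= -5·row0 → [0,-1,-2]
  row2 -= -4·row0 → [0,-3,-9]
  row2 -= 3·row1 → [0,0,-3]

L=[[1,0,0],[-5,1,0],[-4,3,1]] U=[[-1,2,0],[0,-1,-2],[0,0,-3]]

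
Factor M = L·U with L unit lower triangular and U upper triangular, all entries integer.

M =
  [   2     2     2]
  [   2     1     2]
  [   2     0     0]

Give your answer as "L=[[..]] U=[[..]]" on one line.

  row1 -= 1·row0 → [0,-1,0]
  row2 -= 1·row0 → [0,-2,-2]
  row2 -= 2·row1 → [0,0,-2]

L=[[1,0,0],[1,1,0],[1,2,1]] U=[[2,2,2],[0,-1,0],[0,0,-2]]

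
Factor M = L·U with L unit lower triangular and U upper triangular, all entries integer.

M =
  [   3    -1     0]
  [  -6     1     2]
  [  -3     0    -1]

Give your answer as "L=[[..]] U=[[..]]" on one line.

L=[[1,0,0],[-2,1,0],[-1,1,1]] U=[[3,-1,0],[0,-1,2],[0,0,-3]]

  R1 -= -2·R0 → [0,-1,2]
  R2 -= -1·R0 → [0,-1,-1]
  R2 -= 1·R1 → [0,0,-3]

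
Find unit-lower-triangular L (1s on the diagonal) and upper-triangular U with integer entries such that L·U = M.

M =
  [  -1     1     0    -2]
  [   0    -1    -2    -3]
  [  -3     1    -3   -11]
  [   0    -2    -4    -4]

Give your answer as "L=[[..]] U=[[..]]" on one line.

L=[[1,0,0,0],[0,1,0,0],[3,2,1,0],[0,2,0,1]] U=[[-1,1,0,-2],[0,-1,-2,-3],[0,0,1,1],[0,0,0,2]]

  row1 -= 0·row0 → [0,-1,-2,-3]
  row2 -= 3·row0 → [0,-2,-3,-5]
  row3 -= 0·row0 → [0,-2,-4,-4]
  row2 -= 2·row1 → [0,0,1,1]
  row3 -= 2·row1 → [0,0,0,2]
  row3 -= 0·row2 → [0,0,0,2]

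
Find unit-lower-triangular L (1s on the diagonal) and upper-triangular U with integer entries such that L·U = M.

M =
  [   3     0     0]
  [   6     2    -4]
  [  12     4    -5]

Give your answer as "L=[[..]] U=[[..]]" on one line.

  row1 -= 2·row0 → [0,2,-4]
  row2 -= 4·row0 → [0,4,-5]
  row2 -= 2·row1 → [0,0,3]

L=[[1,0,0],[2,1,0],[4,2,1]] U=[[3,0,0],[0,2,-4],[0,0,3]]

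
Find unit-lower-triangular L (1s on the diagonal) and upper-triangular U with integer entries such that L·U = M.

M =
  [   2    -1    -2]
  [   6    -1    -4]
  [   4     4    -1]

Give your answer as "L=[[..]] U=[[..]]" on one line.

L=[[1,0,0],[3,1,0],[2,3,1]] U=[[2,-1,-2],[0,2,2],[0,0,-3]]

  row1 -= 3·row0 → [0,2,2]
  row2 -= 2·row0 → [0,6,3]
  row2 -= 3·row1 → [0,0,-3]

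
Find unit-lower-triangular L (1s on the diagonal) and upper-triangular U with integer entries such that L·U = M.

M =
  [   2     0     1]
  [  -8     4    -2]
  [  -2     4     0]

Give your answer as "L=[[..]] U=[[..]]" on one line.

L=[[1,0,0],[-4,1,0],[-1,1,1]] U=[[2,0,1],[0,4,2],[0,0,-1]]

  R1 -= -4·R0 → [0,4,2]
  R2 -= -1·R0 → [0,4,1]
  R2 -= 1·R1 → [0,0,-1]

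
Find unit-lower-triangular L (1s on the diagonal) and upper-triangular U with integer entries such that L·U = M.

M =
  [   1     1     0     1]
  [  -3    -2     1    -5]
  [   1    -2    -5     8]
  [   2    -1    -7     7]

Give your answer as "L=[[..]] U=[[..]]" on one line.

  r1 -= -3·r0 → [0,1,1,-2]
  r2 -= 1·r0 → [0,-3,-5,7]
  r3 -= 2·r0 → [0,-3,-7,5]
  r2 -= -3·r1 → [0,0,-2,1]
  r3 -= -3·r1 → [0,0,-4,-1]
  r3 -= 2·r2 → [0,0,0,-3]

L=[[1,0,0,0],[-3,1,0,0],[1,-3,1,0],[2,-3,2,1]] U=[[1,1,0,1],[0,1,1,-2],[0,0,-2,1],[0,0,0,-3]]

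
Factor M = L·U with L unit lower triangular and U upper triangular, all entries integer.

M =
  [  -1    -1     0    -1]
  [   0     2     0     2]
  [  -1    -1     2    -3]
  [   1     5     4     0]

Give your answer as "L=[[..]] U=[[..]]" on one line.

L=[[1,0,0,0],[0,1,0,0],[1,0,1,0],[-1,2,2,1]] U=[[-1,-1,0,-1],[0,2,0,2],[0,0,2,-2],[0,0,0,-1]]

  row1 -= 0·row0 → [0,2,0,2]
  row2 -= 1·row0 → [0,0,2,-2]
  row3 -= -1·row0 → [0,4,4,-1]
  row2 -= 0·row1 → [0,0,2,-2]
  row3 -= 2·row1 → [0,0,4,-5]
  row3 -= 2·row2 → [0,0,0,-1]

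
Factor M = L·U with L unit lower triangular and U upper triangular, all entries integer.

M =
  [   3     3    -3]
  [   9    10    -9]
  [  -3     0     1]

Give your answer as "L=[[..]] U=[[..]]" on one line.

  R1 -= 3·R0 → [0,1,0]
  R2 -= -1·R0 → [0,3,-2]
  R2 -= 3·R1 → [0,0,-2]

L=[[1,0,0],[3,1,0],[-1,3,1]] U=[[3,3,-3],[0,1,0],[0,0,-2]]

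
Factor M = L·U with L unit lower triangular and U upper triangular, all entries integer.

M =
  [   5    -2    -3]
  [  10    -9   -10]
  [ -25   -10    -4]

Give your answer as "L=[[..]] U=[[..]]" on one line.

  r1 -= 2·r0 → [0,-5,-4]
  r2 -= -5·r0 → [0,-20,-19]
  r2 -= 4·r1 → [0,0,-3]

L=[[1,0,0],[2,1,0],[-5,4,1]] U=[[5,-2,-3],[0,-5,-4],[0,0,-3]]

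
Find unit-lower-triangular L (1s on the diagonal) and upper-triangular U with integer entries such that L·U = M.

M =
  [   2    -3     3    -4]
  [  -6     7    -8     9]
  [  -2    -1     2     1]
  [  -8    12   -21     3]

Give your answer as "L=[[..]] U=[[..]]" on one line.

  row1 -= -3·row0 → [0,-2,1,-3]
  row2 -= -1·row0 → [0,-4,5,-3]
  row3 -= -4·row0 → [0,0,-9,-13]
  row2 -= 2·row1 → [0,0,3,3]
  row3 -= 0·row1 → [0,0,-9,-13]
  row3 -= -3·row2 → [0,0,0,-4]

L=[[1,0,0,0],[-3,1,0,0],[-1,2,1,0],[-4,0,-3,1]] U=[[2,-3,3,-4],[0,-2,1,-3],[0,0,3,3],[0,0,0,-4]]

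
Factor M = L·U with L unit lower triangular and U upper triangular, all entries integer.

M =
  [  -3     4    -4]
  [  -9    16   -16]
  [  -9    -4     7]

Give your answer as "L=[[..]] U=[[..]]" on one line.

L=[[1,0,0],[3,1,0],[3,-4,1]] U=[[-3,4,-4],[0,4,-4],[0,0,3]]

  R1 -= 3·R0 → [0,4,-4]
  R2 -= 3·R0 → [0,-16,19]
  R2 -= -4·R1 → [0,0,3]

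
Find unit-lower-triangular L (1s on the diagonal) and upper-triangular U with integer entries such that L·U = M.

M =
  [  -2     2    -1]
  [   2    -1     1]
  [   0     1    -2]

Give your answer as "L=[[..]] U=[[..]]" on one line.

L=[[1,0,0],[-1,1,0],[0,1,1]] U=[[-2,2,-1],[0,1,0],[0,0,-2]]

  row1 -= -1·row0 → [0,1,0]
  row2 -= 0·row0 → [0,1,-2]
  row2 -= 1·row1 → [0,0,-2]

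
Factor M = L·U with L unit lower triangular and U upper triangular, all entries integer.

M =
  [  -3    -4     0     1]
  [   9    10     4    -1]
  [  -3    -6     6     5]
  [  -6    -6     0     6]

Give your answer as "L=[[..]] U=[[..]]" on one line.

L=[[1,0,0,0],[-3,1,0,0],[1,1,1,0],[2,-1,2,1]] U=[[-3,-4,0,1],[0,-2,4,2],[0,0,2,2],[0,0,0,2]]

  r1 -= -3·r0 → [0,-2,4,2]
  r2 -= 1·r0 → [0,-2,6,4]
  r3 -= 2·r0 → [0,2,0,4]
  r2 -= 1·r1 → [0,0,2,2]
  r3 -= -1·r1 → [0,0,4,6]
  r3 -= 2·r2 → [0,0,0,2]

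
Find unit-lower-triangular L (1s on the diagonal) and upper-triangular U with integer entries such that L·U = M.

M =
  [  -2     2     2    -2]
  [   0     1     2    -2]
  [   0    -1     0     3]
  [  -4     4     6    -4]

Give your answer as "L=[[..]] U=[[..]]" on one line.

L=[[1,0,0,0],[0,1,0,0],[0,-1,1,0],[2,0,1,1]] U=[[-2,2,2,-2],[0,1,2,-2],[0,0,2,1],[0,0,0,-1]]

  r1 -= 0·r0 → [0,1,2,-2]
  r2 -= 0·r0 → [0,-1,0,3]
  r3 -= 2·r0 → [0,0,2,0]
  r2 -= -1·r1 → [0,0,2,1]
  r3 -= 0·r1 → [0,0,2,0]
  r3 -= 1·r2 → [0,0,0,-1]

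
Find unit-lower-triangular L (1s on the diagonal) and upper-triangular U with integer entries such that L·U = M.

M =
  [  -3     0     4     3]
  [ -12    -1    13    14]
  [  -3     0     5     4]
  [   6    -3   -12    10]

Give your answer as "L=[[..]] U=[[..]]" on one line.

  row1 -= 4·row0 → [0,-1,-3,2]
  row2 -= 1·row0 → [0,0,1,1]
  row3 -= -2·row0 → [0,-3,-4,16]
  row2 -= 0·row1 → [0,0,1,1]
  row3 -= 3·row1 → [0,0,5,10]
  row3 -= 5·row2 → [0,0,0,5]

L=[[1,0,0,0],[4,1,0,0],[1,0,1,0],[-2,3,5,1]] U=[[-3,0,4,3],[0,-1,-3,2],[0,0,1,1],[0,0,0,5]]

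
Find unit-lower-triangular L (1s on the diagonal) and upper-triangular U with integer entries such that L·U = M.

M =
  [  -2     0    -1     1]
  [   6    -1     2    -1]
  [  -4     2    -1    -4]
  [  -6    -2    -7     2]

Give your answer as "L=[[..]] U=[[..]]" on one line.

L=[[1,0,0,0],[-3,1,0,0],[2,-2,1,0],[3,2,2,1]] U=[[-2,0,-1,1],[0,-1,-1,2],[0,0,-1,-2],[0,0,0,-1]]

  row1 -= -3·row0 → [0,-1,-1,2]
  row2 -= 2·row0 → [0,2,1,-6]
  row3 -= 3·row0 → [0,-2,-4,-1]
  row2 -= -2·row1 → [0,0,-1,-2]
  row3 -= 2·row1 → [0,0,-2,-5]
  row3 -= 2·row2 → [0,0,0,-1]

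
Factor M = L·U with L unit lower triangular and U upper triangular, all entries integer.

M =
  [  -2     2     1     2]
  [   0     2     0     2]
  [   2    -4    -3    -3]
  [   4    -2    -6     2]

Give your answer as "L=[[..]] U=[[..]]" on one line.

L=[[1,0,0,0],[0,1,0,0],[-1,-1,1,0],[-2,1,2,1]] U=[[-2,2,1,2],[0,2,0,2],[0,0,-2,1],[0,0,0,2]]

  row1 -= 0·row0 → [0,2,0,2]
  row2 -= -1·row0 → [0,-2,-2,-1]
  row3 -= -2·row0 → [0,2,-4,6]
  row2 -= -1·row1 → [0,0,-2,1]
  row3 -= 1·row1 → [0,0,-4,4]
  row3 -= 2·row2 → [0,0,0,2]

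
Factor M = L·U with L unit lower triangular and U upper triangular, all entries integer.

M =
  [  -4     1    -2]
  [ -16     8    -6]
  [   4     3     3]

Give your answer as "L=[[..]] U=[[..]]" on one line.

L=[[1,0,0],[4,1,0],[-1,1,1]] U=[[-4,1,-2],[0,4,2],[0,0,-1]]

  R1 -= 4·R0 → [0,4,2]
  R2 -= -1·R0 → [0,4,1]
  R2 -= 1·R1 → [0,0,-1]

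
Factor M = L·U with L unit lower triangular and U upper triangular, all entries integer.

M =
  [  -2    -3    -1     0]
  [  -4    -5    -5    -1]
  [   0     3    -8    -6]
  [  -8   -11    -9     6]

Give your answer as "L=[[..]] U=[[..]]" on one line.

L=[[1,0,0,0],[2,1,0,0],[0,3,1,0],[4,1,-2,1]] U=[[-2,-3,-1,0],[0,1,-3,-1],[0,0,1,-3],[0,0,0,1]]

  row1 -= 2·row0 → [0,1,-3,-1]
  row2 -= 0·row0 → [0,3,-8,-6]
  row3 -= 4·row0 → [0,1,-5,6]
  row2 -= 3·row1 → [0,0,1,-3]
  row3 -= 1·row1 → [0,0,-2,7]
  row3 -= -2·row2 → [0,0,0,1]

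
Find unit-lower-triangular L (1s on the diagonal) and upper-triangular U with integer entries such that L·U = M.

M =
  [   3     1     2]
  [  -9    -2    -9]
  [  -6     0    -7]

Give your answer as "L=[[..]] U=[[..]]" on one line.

  row1 -= -3·row0 → [0,1,-3]
  row2 -= -2·row0 → [0,2,-3]
  row2 -= 2·row1 → [0,0,3]

L=[[1,0,0],[-3,1,0],[-2,2,1]] U=[[3,1,2],[0,1,-3],[0,0,3]]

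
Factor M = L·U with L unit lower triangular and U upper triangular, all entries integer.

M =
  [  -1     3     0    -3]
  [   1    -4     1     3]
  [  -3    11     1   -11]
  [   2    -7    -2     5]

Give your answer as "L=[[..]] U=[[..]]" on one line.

  R1 -= -1·R0 → [0,-1,1,0]
  R2 -= 3·R0 → [0,2,1,-2]
  R3 -= -2·R0 → [0,-1,-2,-1]
  R2 -= -2·R1 → [0,0,3,-2]
  R3 -= 1·R1 → [0,0,-3,-1]
  R3 -= -1·R2 → [0,0,0,-3]

L=[[1,0,0,0],[-1,1,0,0],[3,-2,1,0],[-2,1,-1,1]] U=[[-1,3,0,-3],[0,-1,1,0],[0,0,3,-2],[0,0,0,-3]]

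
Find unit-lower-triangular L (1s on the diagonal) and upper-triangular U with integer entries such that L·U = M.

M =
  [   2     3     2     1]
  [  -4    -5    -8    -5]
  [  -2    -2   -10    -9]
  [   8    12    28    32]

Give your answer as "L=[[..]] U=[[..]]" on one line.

  R1 -= -2·R0 → [0,1,-4,-3]
  R2 -= -1·R0 → [0,1,-8,-8]
  R3 -= 4·R0 → [0,0,20,28]
  R2 -= 1·R1 → [0,0,-4,-5]
  R3 -= 0·R1 → [0,0,20,28]
  R3 -= -5·R2 → [0,0,0,3]

L=[[1,0,0,0],[-2,1,0,0],[-1,1,1,0],[4,0,-5,1]] U=[[2,3,2,1],[0,1,-4,-3],[0,0,-4,-5],[0,0,0,3]]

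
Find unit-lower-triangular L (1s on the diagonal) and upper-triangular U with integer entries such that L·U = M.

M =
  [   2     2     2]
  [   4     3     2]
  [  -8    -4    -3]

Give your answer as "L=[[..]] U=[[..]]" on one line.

L=[[1,0,0],[2,1,0],[-4,-4,1]] U=[[2,2,2],[0,-1,-2],[0,0,-3]]

  row1 -= 2·row0 → [0,-1,-2]
  row2 -= -4·row0 → [0,4,5]
  row2 -= -4·row1 → [0,0,-3]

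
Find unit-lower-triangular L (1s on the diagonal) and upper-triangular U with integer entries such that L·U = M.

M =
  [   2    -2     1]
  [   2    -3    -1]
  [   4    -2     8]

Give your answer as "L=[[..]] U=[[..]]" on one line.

  R1 -= 1·R0 → [0,-1,-2]
  R2 -= 2·R0 → [0,2,6]
  R2 -= -2·R1 → [0,0,2]

L=[[1,0,0],[1,1,0],[2,-2,1]] U=[[2,-2,1],[0,-1,-2],[0,0,2]]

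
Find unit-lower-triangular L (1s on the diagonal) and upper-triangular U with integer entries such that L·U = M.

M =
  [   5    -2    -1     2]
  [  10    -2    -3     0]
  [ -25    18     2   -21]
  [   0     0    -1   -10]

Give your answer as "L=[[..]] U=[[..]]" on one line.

  r1 -= 2·r0 → [0,2,-1,-4]
  r2 -= -5·r0 → [0,8,-3,-11]
  r3 -= 0·r0 → [0,0,-1,-10]
  r2 -= 4·r1 → [0,0,1,5]
  r3 -= 0·r1 → [0,0,-1,-10]
  r3 -= -1·r2 → [0,0,0,-5]

L=[[1,0,0,0],[2,1,0,0],[-5,4,1,0],[0,0,-1,1]] U=[[5,-2,-1,2],[0,2,-1,-4],[0,0,1,5],[0,0,0,-5]]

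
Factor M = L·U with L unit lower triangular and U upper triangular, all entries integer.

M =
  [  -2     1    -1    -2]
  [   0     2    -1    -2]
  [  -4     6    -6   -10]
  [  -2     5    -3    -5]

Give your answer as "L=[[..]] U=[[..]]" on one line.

L=[[1,0,0,0],[0,1,0,0],[2,2,1,0],[1,2,0,1]] U=[[-2,1,-1,-2],[0,2,-1,-2],[0,0,-2,-2],[0,0,0,1]]

  R1 -= 0·R0 → [0,2,-1,-2]
  R2 -= 2·R0 → [0,4,-4,-6]
  R3 -= 1·R0 → [0,4,-2,-3]
  R2 -= 2·R1 → [0,0,-2,-2]
  R3 -= 2·R1 → [0,0,0,1]
  R3 -= 0·R2 → [0,0,0,1]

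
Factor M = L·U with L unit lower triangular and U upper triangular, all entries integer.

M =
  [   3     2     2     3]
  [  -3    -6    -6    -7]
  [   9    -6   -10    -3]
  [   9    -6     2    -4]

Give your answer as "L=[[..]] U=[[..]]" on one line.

L=[[1,0,0,0],[-1,1,0,0],[3,3,1,0],[3,3,-2,1]] U=[[3,2,2,3],[0,-4,-4,-4],[0,0,-4,0],[0,0,0,-1]]

  r1 -= -1·r0 → [0,-4,-4,-4]
  r2 -= 3·r0 → [0,-12,-16,-12]
  r3 -= 3·r0 → [0,-12,-4,-13]
  r2 -= 3·r1 → [0,0,-4,0]
  r3 -= 3·r1 → [0,0,8,-1]
  r3 -= -2·r2 → [0,0,0,-1]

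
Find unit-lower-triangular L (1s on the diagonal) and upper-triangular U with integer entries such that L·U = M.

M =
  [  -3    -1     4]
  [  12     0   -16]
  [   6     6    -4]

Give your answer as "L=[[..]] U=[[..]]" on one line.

  r1 -= -4·r0 → [0,-4,0]
  r2 -= -2·r0 → [0,4,4]
  r2 -= -1·r1 → [0,0,4]

L=[[1,0,0],[-4,1,0],[-2,-1,1]] U=[[-3,-1,4],[0,-4,0],[0,0,4]]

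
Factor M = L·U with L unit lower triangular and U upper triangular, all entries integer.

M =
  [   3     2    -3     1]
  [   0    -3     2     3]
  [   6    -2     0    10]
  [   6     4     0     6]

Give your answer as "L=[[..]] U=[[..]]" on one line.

L=[[1,0,0,0],[0,1,0,0],[2,2,1,0],[2,0,3,1]] U=[[3,2,-3,1],[0,-3,2,3],[0,0,2,2],[0,0,0,-2]]

  R1 -= 0·R0 → [0,-3,2,3]
  R2 -= 2·R0 → [0,-6,6,8]
  R3 -= 2·R0 → [0,0,6,4]
  R2 -= 2·R1 → [0,0,2,2]
  R3 -= 0·R1 → [0,0,6,4]
  R3 -= 3·R2 → [0,0,0,-2]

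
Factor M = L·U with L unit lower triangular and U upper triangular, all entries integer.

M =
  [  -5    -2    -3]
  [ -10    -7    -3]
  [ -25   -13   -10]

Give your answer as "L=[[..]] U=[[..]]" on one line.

  r1 -= 2·r0 → [0,-3,3]
  r2 -= 5·r0 → [0,-3,5]
  r2 -= 1·r1 → [0,0,2]

L=[[1,0,0],[2,1,0],[5,1,1]] U=[[-5,-2,-3],[0,-3,3],[0,0,2]]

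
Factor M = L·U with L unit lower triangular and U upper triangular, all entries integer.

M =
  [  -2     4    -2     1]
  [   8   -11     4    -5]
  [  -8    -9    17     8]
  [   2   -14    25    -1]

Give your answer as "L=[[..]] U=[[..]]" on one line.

L=[[1,0,0,0],[-4,1,0,0],[4,-5,1,0],[-1,-2,3,1]] U=[[-2,4,-2,1],[0,5,-4,-1],[0,0,5,-1],[0,0,0,1]]

  r1 -= -4·r0 → [0,5,-4,-1]
  r2 -= 4·r0 → [0,-25,25,4]
  r3 -= -1·r0 → [0,-10,23,0]
  r2 -= -5·r1 → [0,0,5,-1]
  r3 -= -2·r1 → [0,0,15,-2]
  r3 -= 3·r2 → [0,0,0,1]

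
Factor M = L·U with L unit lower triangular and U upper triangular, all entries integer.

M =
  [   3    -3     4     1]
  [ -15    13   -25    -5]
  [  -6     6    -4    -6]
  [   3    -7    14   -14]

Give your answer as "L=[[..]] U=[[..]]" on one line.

  r1 -= -5·r0 → [0,-2,-5,0]
  r2 -= -2·r0 → [0,0,4,-4]
  r3 -= 1·r0 → [0,-4,10,-15]
  r2 -= 0·r1 → [0,0,4,-4]
  r3 -= 2·r1 → [0,0,20,-15]
  r3 -= 5·r2 → [0,0,0,5]

L=[[1,0,0,0],[-5,1,0,0],[-2,0,1,0],[1,2,5,1]] U=[[3,-3,4,1],[0,-2,-5,0],[0,0,4,-4],[0,0,0,5]]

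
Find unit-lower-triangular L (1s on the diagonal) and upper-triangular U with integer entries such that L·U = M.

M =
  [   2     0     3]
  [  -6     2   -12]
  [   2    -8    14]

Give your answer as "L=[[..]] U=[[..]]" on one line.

L=[[1,0,0],[-3,1,0],[1,-4,1]] U=[[2,0,3],[0,2,-3],[0,0,-1]]

  R1 -= -3·R0 → [0,2,-3]
  R2 -= 1·R0 → [0,-8,11]
  R2 -= -4·R1 → [0,0,-1]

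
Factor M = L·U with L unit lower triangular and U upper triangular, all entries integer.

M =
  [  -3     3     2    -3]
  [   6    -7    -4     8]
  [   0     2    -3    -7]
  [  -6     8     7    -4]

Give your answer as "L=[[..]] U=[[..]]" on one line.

L=[[1,0,0,0],[-2,1,0,0],[0,-2,1,0],[2,-2,-1,1]] U=[[-3,3,2,-3],[0,-1,0,2],[0,0,-3,-3],[0,0,0,3]]

  r1 -= -2·r0 → [0,-1,0,2]
  r2 -= 0·r0 → [0,2,-3,-7]
  r3 -= 2·r0 → [0,2,3,2]
  r2 -= -2·r1 → [0,0,-3,-3]
  r3 -= -2·r1 → [0,0,3,6]
  r3 -= -1·r2 → [0,0,0,3]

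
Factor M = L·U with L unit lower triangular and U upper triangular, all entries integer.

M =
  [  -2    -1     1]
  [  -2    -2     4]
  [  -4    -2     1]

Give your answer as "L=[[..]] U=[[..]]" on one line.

  R1 -= 1·R0 → [0,-1,3]
  R2 -= 2·R0 → [0,0,-1]
  R2 -= 0·R1 → [0,0,-1]

L=[[1,0,0],[1,1,0],[2,0,1]] U=[[-2,-1,1],[0,-1,3],[0,0,-1]]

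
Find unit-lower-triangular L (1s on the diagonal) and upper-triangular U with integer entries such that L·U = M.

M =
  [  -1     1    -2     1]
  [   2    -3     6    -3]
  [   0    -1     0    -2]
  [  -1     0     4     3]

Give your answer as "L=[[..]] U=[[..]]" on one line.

  r1 -= -2·r0 → [0,-1,2,-1]
  r2 -= 0·r0 → [0,-1,0,-2]
  r3 -= 1·r0 → [0,-1,6,2]
  r2 -= 1·r1 → [0,0,-2,-1]
  r3 -= 1·r1 → [0,0,4,3]
  r3 -= -2·r2 → [0,0,0,1]

L=[[1,0,0,0],[-2,1,0,0],[0,1,1,0],[1,1,-2,1]] U=[[-1,1,-2,1],[0,-1,2,-1],[0,0,-2,-1],[0,0,0,1]]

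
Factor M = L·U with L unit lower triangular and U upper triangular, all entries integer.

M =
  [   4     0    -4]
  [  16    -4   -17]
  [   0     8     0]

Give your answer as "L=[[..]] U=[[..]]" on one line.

L=[[1,0,0],[4,1,0],[0,-2,1]] U=[[4,0,-4],[0,-4,-1],[0,0,-2]]

  row1 -= 4·row0 → [0,-4,-1]
  row2 -= 0·row0 → [0,8,0]
  row2 -= -2·row1 → [0,0,-2]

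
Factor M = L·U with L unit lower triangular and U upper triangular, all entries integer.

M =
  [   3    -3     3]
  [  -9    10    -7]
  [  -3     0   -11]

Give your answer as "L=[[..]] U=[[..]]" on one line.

L=[[1,0,0],[-3,1,0],[-1,-3,1]] U=[[3,-3,3],[0,1,2],[0,0,-2]]

  r1 -= -3·r0 → [0,1,2]
  r2 -= -1·r0 → [0,-3,-8]
  r2 -= -3·r1 → [0,0,-2]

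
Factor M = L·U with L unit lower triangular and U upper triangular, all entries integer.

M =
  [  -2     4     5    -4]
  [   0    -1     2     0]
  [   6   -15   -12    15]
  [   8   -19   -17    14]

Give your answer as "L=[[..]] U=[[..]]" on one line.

  row1 -= 0·row0 → [0,-1,2,0]
  row2 -= -3·row0 → [0,-3,3,3]
  row3 -= -4·row0 → [0,-3,3,-2]
  row2 -= 3·row1 → [0,0,-3,3]
  row3 -= 3·row1 → [0,0,-3,-2]
  row3 -= 1·row2 → [0,0,0,-5]

L=[[1,0,0,0],[0,1,0,0],[-3,3,1,0],[-4,3,1,1]] U=[[-2,4,5,-4],[0,-1,2,0],[0,0,-3,3],[0,0,0,-5]]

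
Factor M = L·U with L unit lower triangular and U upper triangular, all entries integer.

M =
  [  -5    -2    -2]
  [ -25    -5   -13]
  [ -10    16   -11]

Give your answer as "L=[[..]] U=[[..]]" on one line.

L=[[1,0,0],[5,1,0],[2,4,1]] U=[[-5,-2,-2],[0,5,-3],[0,0,5]]

  row1 -= 5·row0 → [0,5,-3]
  row2 -= 2·row0 → [0,20,-7]
  row2 -= 4·row1 → [0,0,5]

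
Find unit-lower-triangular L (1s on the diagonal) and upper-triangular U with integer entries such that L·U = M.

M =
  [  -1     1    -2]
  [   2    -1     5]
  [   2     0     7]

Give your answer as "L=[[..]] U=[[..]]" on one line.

  row1 -= -2·row0 → [0,1,1]
  row2 -= -2·row0 → [0,2,3]
  row2 -= 2·row1 → [0,0,1]

L=[[1,0,0],[-2,1,0],[-2,2,1]] U=[[-1,1,-2],[0,1,1],[0,0,1]]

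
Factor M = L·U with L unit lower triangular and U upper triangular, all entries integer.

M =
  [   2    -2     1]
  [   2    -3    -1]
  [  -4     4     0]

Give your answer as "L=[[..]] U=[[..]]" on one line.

L=[[1,0,0],[1,1,0],[-2,0,1]] U=[[2,-2,1],[0,-1,-2],[0,0,2]]

  R1 -= 1·R0 → [0,-1,-2]
  R2 -= -2·R0 → [0,0,2]
  R2 -= 0·R1 → [0,0,2]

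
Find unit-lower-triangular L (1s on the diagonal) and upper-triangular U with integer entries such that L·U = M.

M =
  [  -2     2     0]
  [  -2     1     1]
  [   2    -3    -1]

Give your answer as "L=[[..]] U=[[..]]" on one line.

L=[[1,0,0],[1,1,0],[-1,1,1]] U=[[-2,2,0],[0,-1,1],[0,0,-2]]

  r1 -= 1·r0 → [0,-1,1]
  r2 -= -1·r0 → [0,-1,-1]
  r2 -= 1·r1 → [0,0,-2]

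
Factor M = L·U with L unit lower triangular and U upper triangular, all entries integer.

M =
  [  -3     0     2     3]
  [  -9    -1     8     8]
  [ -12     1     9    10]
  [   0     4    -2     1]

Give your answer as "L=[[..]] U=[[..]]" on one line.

L=[[1,0,0,0],[3,1,0,0],[4,-1,1,0],[0,-4,2,1]] U=[[-3,0,2,3],[0,-1,2,-1],[0,0,3,-3],[0,0,0,3]]

  R1 -= 3·R0 → [0,-1,2,-1]
  R2 -= 4·R0 → [0,1,1,-2]
  R3 -= 0·R0 → [0,4,-2,1]
  R2 -= -1·R1 → [0,0,3,-3]
  R3 -= -4·R1 → [0,0,6,-3]
  R3 -= 2·R2 → [0,0,0,3]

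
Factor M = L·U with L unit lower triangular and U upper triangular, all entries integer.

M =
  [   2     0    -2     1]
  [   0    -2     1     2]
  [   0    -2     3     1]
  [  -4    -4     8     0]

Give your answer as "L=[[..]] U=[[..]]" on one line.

  row1 -= 0·row0 → [0,-2,1,2]
  row2 -= 0·row0 → [0,-2,3,1]
  row3 -= -2·row0 → [0,-4,4,2]
  row2 -= 1·row1 → [0,0,2,-1]
  row3 -= 2·row1 → [0,0,2,-2]
  row3 -= 1·row2 → [0,0,0,-1]

L=[[1,0,0,0],[0,1,0,0],[0,1,1,0],[-2,2,1,1]] U=[[2,0,-2,1],[0,-2,1,2],[0,0,2,-1],[0,0,0,-1]]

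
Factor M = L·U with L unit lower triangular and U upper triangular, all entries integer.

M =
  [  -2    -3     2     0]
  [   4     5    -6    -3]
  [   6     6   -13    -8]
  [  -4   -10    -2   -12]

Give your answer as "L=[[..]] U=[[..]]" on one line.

L=[[1,0,0,0],[-2,1,0,0],[-3,3,1,0],[2,4,-2,1]] U=[[-2,-3,2,0],[0,-1,-2,-3],[0,0,-1,1],[0,0,0,2]]

  r1 -= -2·r0 → [0,-1,-2,-3]
  r2 -= -3·r0 → [0,-3,-7,-8]
  r3 -= 2·r0 → [0,-4,-6,-12]
  r2 -= 3·r1 → [0,0,-1,1]
  r3 -= 4·r1 → [0,0,2,0]
  r3 -= -2·r2 → [0,0,0,2]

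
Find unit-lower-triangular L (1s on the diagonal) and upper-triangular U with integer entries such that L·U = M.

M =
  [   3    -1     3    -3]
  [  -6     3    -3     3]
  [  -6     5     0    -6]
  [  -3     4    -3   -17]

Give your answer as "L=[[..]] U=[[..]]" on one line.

L=[[1,0,0,0],[-2,1,0,0],[-2,3,1,0],[-1,3,3,1]] U=[[3,-1,3,-3],[0,1,3,-3],[0,0,-3,-3],[0,0,0,-2]]

  row1 -= -2·row0 → [0,1,3,-3]
  row2 -= -2·row0 → [0,3,6,-12]
  row3 -= -1·row0 → [0,3,0,-20]
  row2 -= 3·row1 → [0,0,-3,-3]
  row3 -= 3·row1 → [0,0,-9,-11]
  row3 -= 3·row2 → [0,0,0,-2]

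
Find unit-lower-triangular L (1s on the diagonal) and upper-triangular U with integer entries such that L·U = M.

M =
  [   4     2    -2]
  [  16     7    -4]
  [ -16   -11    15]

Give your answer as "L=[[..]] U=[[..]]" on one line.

  r1 -= 4·r0 → [0,-1,4]
  r2 -= -4·r0 → [0,-3,7]
  r2 -= 3·r1 → [0,0,-5]

L=[[1,0,0],[4,1,0],[-4,3,1]] U=[[4,2,-2],[0,-1,4],[0,0,-5]]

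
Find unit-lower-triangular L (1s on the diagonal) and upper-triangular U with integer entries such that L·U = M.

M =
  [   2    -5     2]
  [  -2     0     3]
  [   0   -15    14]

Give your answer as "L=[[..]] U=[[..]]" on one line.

L=[[1,0,0],[-1,1,0],[0,3,1]] U=[[2,-5,2],[0,-5,5],[0,0,-1]]

  row1 -= -1·row0 → [0,-5,5]
  row2 -= 0·row0 → [0,-15,14]
  row2 -= 3·row1 → [0,0,-1]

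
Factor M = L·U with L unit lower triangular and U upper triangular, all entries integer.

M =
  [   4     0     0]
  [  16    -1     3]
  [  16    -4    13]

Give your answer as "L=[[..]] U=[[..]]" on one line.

L=[[1,0,0],[4,1,0],[4,4,1]] U=[[4,0,0],[0,-1,3],[0,0,1]]

  R1 -= 4·R0 → [0,-1,3]
  R2 -= 4·R0 → [0,-4,13]
  R2 -= 4·R1 → [0,0,1]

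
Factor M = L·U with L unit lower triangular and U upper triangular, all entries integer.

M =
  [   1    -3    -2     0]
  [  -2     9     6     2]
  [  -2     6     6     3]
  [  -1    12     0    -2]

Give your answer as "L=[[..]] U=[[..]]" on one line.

  r1 -= -2·r0 → [0,3,2,2]
  r2 -= -2·r0 → [0,0,2,3]
  r3 -= -1·r0 → [0,9,-2,-2]
  r2 -= 0·r1 → [0,0,2,3]
  r3 -= 3·r1 → [0,0,-8,-8]
  r3 -= -4·r2 → [0,0,0,4]

L=[[1,0,0,0],[-2,1,0,0],[-2,0,1,0],[-1,3,-4,1]] U=[[1,-3,-2,0],[0,3,2,2],[0,0,2,3],[0,0,0,4]]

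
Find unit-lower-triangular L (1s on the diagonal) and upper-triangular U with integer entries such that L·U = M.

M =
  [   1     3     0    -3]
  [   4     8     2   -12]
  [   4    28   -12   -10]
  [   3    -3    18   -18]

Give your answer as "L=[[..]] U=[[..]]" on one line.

  r1 -= 4·r0 → [0,-4,2,0]
  r2 -= 4·r0 → [0,16,-12,2]
  r3 -= 3·r0 → [0,-12,18,-9]
  r2 -= -4·r1 → [0,0,-4,2]
  r3 -= 3·r1 → [0,0,12,-9]
  r3 -= -3·r2 → [0,0,0,-3]

L=[[1,0,0,0],[4,1,0,0],[4,-4,1,0],[3,3,-3,1]] U=[[1,3,0,-3],[0,-4,2,0],[0,0,-4,2],[0,0,0,-3]]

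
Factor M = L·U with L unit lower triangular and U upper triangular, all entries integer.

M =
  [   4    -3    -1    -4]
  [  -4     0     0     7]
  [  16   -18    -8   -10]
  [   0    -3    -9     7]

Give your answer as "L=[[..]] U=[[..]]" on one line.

  row1 -= -1·row0 → [0,-3,-1,3]
  row2 -= 4·row0 → [0,-6,-4,6]
  row3 -= 0·row0 → [0,-3,-9,7]
  row2 -= 2·row1 → [0,0,-2,0]
  row3 -= 1·row1 → [0,0,-8,4]
  row3 -= 4·row2 → [0,0,0,4]

L=[[1,0,0,0],[-1,1,0,0],[4,2,1,0],[0,1,4,1]] U=[[4,-3,-1,-4],[0,-3,-1,3],[0,0,-2,0],[0,0,0,4]]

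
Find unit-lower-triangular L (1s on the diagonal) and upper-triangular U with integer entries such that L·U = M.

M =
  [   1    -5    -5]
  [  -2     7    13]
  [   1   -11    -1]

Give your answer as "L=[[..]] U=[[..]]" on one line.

L=[[1,0,0],[-2,1,0],[1,2,1]] U=[[1,-5,-5],[0,-3,3],[0,0,-2]]

  r1 -= -2·r0 → [0,-3,3]
  r2 -= 1·r0 → [0,-6,4]
  r2 -= 2·r1 → [0,0,-2]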